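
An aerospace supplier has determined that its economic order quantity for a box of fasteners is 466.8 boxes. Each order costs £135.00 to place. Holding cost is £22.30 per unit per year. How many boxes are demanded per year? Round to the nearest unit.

Invert the EOQ relation Q*² = 2DS/H.
From Q* = √(2DS/H): D = Q*²H / (2S) = 466.8² × 22.3 / (2 × 135) = 17997.111.

D ≈ 17,997 boxes per year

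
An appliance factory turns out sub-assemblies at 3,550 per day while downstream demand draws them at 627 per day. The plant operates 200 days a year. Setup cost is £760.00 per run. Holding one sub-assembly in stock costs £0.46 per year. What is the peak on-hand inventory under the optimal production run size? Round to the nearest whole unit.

I_max ≈ 18,471 sub-assemblies

Annual demand D = 627 × 200 = 125,400.
Production build-up factor (1 − d/p) = 1 − 627/3,550 = 0.8234.
Q* = √(2DS / (H(1 − d/p))) = √(2 × 125,400 × 760 / (0.46 × 0.8234)).
= √(190,608,000 / 0.3788) ≈ 22433.210.
Maximum inventory = Q*(1 − d/p) = 22433.210 × 0.8234 ≈ 18471.062.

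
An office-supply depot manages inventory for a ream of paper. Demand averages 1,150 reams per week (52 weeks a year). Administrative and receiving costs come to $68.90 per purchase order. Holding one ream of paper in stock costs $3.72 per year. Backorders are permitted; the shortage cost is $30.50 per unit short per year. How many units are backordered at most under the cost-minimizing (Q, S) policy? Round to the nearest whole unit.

S* ≈ 171 reams

Annual demand D = 1,150 × 52 = 59,800.
With planned backorders, Q* = √(2DS/H) · √((H+B)/B).
√(2DS/H) = √(2 × 59,800 × 68.9 / 3.72) = 1488.345.
√((H+B)/B) = √((3.72+30.5)/30.5) = 1.0592.
Q* ≈ 1576.499.
S* = Q* · H/(H+B) = 1576.499 × 3.72/34.22 ≈ 171.379.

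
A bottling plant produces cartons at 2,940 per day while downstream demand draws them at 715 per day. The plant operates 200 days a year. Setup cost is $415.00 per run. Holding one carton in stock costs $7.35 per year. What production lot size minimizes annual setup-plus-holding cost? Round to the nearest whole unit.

Annual demand D = 715 × 200 = 143,000.
Production build-up factor (1 − d/p) = 1 − 715/2,940 = 0.7568.
Q* = √(2DS / (H(1 − d/p))) = √(2 × 143,000 × 415 / (7.35 × 0.7568)).
= √(118,690,000 / 5.5625) ≈ 4619.256.

Q* ≈ 4,619 cartons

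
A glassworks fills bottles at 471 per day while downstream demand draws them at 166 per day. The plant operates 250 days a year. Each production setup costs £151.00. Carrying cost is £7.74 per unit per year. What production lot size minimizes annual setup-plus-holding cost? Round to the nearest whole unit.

Annual demand D = 166 × 250 = 41,500.
Production build-up factor (1 − d/p) = 1 − 166/471 = 0.6476.
Q* = √(2DS / (H(1 − d/p))) = √(2 × 41,500 × 151 / (7.74 × 0.6476)).
= √(12,533,000 / 5.0121) ≈ 1581.312.

Q* ≈ 1,581 bottles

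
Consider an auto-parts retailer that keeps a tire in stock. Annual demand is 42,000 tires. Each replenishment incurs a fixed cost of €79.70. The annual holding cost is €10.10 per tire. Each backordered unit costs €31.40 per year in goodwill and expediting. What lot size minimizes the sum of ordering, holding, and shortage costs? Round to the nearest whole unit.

With planned backorders, Q* = √(2DS/H) · √((H+B)/B).
√(2DS/H) = √(2 × 42,000 × 79.7 / 10.1) = 814.157.
√((H+B)/B) = √((10.1+31.4)/31.4) = 1.1496.
Q* ≈ 935.982.

Q* ≈ 936 tires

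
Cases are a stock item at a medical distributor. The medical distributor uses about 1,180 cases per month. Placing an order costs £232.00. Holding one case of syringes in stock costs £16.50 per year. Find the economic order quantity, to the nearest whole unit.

Annual demand D = 1,180 × 12 = 14,160.
EOQ = √(2DS / H) = √(2 × 14,160 × 232 / 16.5).
= √(6,570,240 / 16.5) = √398,196.3636 ≈ 631.028.

Q* ≈ 631 cases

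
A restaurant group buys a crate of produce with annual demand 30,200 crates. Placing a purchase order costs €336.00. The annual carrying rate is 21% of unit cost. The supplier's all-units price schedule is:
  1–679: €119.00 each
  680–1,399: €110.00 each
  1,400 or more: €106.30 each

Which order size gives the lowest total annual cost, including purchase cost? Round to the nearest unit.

Q* ≈ 1,400 crates

Holding cost per unit per year at price C is H = 0.21·C.
Candidates are each tier's EOQ (if it falls in that tier) and each price-break quantity.
Tier 1 (€119.00): EOQ = 901.2 exceeds tier's upper bound 679, so this tier is dominated.
EOQ at €110.00 = 937.3 (feasible in tier 2): TC = 30,200×€110.00 + (30,200/937.3)×336 + (937.3/2)×0.21×€110.00 = €3,343,651.80.
EOQ at €106.30 = 953.5 < 1400, so use break Q=1400: TC = 30,200×€106.30 + (30,200/1400.0)×336 + (1400.0/2)×0.21×€106.30 = €3,233,134.10.
Lowest total cost is €3,233,134.10 at Q = 1400.0.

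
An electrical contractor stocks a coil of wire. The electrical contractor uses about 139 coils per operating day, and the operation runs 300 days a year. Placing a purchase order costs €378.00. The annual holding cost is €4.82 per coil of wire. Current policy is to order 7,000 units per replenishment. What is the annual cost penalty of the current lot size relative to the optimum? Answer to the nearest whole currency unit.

Extra cost ≈ €6,795 per year

Annual demand D = 139 × 300 = 41,700.
EOQ = √(2DS/H) = √(2 × 41,700 × 378 / 4.82) ≈ 2557.44.
Cost at Q* = (D/Q*)S + (Q*/2)H = √(2DSH) ≈ €12,326.86.
Cost at Q = 7,000: (41,700/7,000)×378 + (7,000/2)×4.82 = €2,251.80 + €16,870.00 = €19,121.80.
Excess = €19,121.80 − €12,326.86 = €6,794.94.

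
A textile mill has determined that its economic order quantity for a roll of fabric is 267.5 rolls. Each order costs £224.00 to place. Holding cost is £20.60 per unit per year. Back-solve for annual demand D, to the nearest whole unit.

The basic EOQ model gives Q* = √(2DS/H); rearrange for the unknown.
From Q* = √(2DS/H): D = Q*²H / (2S) = 267.5² × 20.6 / (2 × 224) = 3290.310.

D ≈ 3,290 rolls per year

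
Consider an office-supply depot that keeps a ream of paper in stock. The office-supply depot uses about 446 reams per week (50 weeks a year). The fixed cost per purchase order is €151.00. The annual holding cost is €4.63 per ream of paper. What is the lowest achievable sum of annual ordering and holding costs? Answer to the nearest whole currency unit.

TC* ≈ €5,584

Annual demand D = 446 × 50 = 22,300.
Q* = √(2DS/H) = √(2 × 22,300 × 151 / 4.63) ≈ 1206.05.
At the optimum the two cost components are equal, so total cost = 2·(Q*/2)H = Q*·H.
Minimum total = √(2DSH) = √(2 × 22,300 × 151 × 4.63) ≈ 5584.013.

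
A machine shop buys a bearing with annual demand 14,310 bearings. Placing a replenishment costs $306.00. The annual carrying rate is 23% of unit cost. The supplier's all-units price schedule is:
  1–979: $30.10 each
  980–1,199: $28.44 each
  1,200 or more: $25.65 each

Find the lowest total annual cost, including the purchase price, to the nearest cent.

TC* ≈ $374,239.42

Holding cost per unit per year at price C is H = 0.23·C.
For each price level, check whether its EOQ is feasible; otherwise the best quantity at that price is the breakpoint.
Tier 1 ($30.10): EOQ = 1124.7 exceeds tier's upper bound 979, so this tier is dominated.
EOQ at $28.44 = 1157.1 (feasible in tier 2): TC = 14,310×$28.44 + (14,310/1157.1)×306 + (1157.1/2)×0.23×$28.44 = $414,545.15.
EOQ at $25.65 = 1218.4 (feasible in tier 3): TC = 14,310×$25.65 + (14,310/1218.4)×306 + (1218.4/2)×0.23×$25.65 = $374,239.42.
Lowest total cost among the candidates is at Q = 1218.4.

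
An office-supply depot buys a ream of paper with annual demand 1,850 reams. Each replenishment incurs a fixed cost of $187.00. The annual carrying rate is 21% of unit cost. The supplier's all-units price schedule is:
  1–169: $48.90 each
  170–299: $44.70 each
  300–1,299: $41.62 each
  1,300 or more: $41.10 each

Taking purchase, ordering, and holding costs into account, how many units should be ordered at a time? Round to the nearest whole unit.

Holding cost per unit per year at price C is H = 0.21·C.
Candidates are each tier's EOQ (if it falls in that tier) and each price-break quantity.
Tier 1 ($48.90): EOQ = 259.6 exceeds tier's upper bound 169, so this tier is dominated.
EOQ at $44.70 = 271.5 (feasible in tier 2): TC = 1,850×$44.70 + (1,850/271.5)×187 + (271.5/2)×0.21×$44.70 = $85,243.50.
EOQ at $41.62 = 281.4 < 300, so use break Q=300: TC = 1,850×$41.62 + (1,850/300.0)×187 + (300.0/2)×0.21×$41.62 = $79,461.20.
EOQ at $41.10 = 283.1 < 1300, so use break Q=1300: TC = 1,850×$41.10 + (1,850/1300.0)×187 + (1300.0/2)×0.21×$41.10 = $81,911.27.
Lowest total cost is $79,461.20 at Q = 300.0.

Q* ≈ 300 reams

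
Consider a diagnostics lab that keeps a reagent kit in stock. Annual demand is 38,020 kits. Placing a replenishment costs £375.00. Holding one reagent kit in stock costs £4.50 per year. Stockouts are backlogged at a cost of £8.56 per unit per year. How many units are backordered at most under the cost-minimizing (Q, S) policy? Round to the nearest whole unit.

With planned backorders, Q* = √(2DS/H) · √((H+B)/B).
√(2DS/H) = √(2 × 38,020 × 375 / 4.5) = 2517.274.
√((H+B)/B) = √((4.5+8.56)/8.56) = 1.2352.
Q* ≈ 3109.318.
S* = Q* · H/(H+B) = 3109.318 × 4.5/13.06 ≈ 1071.358.

S* ≈ 1,071 kits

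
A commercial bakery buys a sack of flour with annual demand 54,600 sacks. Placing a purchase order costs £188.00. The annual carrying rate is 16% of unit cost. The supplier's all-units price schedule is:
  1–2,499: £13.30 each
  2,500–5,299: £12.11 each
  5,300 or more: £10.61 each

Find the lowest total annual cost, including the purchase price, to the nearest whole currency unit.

TC* ≈ £585,741

Holding cost per unit per year at price C is H = 0.16·C.
Evaluate total cost at each tier's feasible EOQ or, if the EOQ is below the tier, at the tier's minimum quantity.
Tier 1 (£13.30): EOQ = 3106.0 exceeds tier's upper bound 2499, so this tier is dominated.
EOQ at £12.11 = 3255.1 (feasible in tier 2): TC = 54,600×£12.11 + (54,600/3255.1)×188 + (3255.1/2)×0.16×£12.11 = £667,512.99.
EOQ at £10.61 = 3477.5 < 5300, so use break Q=5300: TC = 54,600×£10.61 + (54,600/5300.0)×188 + (5300.0/2)×0.16×£10.61 = £585,741.39.
Lowest total cost among the candidates is at Q = 5300.0.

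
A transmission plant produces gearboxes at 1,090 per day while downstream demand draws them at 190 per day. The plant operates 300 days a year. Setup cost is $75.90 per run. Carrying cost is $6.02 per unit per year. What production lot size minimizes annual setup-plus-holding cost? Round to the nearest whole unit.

Annual demand D = 190 × 300 = 57,000.
Production build-up factor (1 − d/p) = 1 − 190/1,090 = 0.8257.
Q* = √(2DS / (H(1 − d/p))) = √(2 × 57,000 × 75.9 / (6.02 × 0.8257)).
= √(8,652,600 / 4.9706) ≈ 1319.371.

Q* ≈ 1,319 gearboxes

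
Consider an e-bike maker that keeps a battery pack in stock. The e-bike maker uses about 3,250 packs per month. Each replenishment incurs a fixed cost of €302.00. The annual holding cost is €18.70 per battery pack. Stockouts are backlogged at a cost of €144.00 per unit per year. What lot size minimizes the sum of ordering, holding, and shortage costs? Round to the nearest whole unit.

Q* ≈ 1,193 packs

Annual demand D = 3,250 × 12 = 39,000.
With planned backorders, Q* = √(2DS/H) · √((H+B)/B).
√(2DS/H) = √(2 × 39,000 × 302 / 18.7) = 1122.354.
√((H+B)/B) = √((18.7+144)/144) = 1.0629.
Q* ≈ 1193.006.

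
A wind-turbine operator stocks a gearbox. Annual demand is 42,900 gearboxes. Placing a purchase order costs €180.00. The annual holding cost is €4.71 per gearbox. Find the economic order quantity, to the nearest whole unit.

EOQ = √(2DS / H) = √(2 × 42,900 × 180 / 4.71).
= √(15,444,000 / 4.71) = √3,278,980.8917 ≈ 1810.796.

Q* ≈ 1,811 gearboxes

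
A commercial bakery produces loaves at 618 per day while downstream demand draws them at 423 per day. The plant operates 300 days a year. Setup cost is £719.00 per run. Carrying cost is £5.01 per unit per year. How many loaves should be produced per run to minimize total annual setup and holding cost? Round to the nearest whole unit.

Q* ≈ 10,744 loaves

Annual demand D = 423 × 300 = 126,900.
Production build-up factor (1 − d/p) = 1 − 423/618 = 0.3155.
Q* = √(2DS / (H(1 − d/p))) = √(2 × 126,900 × 719 / (5.01 × 0.3155)).
= √(182,482,200 / 1.5808) ≈ 10744.057.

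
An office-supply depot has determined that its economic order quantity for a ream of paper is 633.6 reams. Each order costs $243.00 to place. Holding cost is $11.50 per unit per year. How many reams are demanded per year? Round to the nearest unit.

D ≈ 9,499 reams per year

Invert the EOQ relation Q*² = 2DS/H.
From Q* = √(2DS/H): D = Q*²H / (2S) = 633.6² × 11.5 / (2 × 243) = 9499.307.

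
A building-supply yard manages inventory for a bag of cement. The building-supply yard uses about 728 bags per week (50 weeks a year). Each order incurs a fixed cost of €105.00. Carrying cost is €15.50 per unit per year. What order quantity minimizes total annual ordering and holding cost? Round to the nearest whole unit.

Annual demand D = 728 × 50 = 36,400.
EOQ = √(2DS / H) = √(2 × 36,400 × 105 / 15.5).
= √(7,644,000 / 15.5) = √493,161.2903 ≈ 702.254.

Q* ≈ 702 bags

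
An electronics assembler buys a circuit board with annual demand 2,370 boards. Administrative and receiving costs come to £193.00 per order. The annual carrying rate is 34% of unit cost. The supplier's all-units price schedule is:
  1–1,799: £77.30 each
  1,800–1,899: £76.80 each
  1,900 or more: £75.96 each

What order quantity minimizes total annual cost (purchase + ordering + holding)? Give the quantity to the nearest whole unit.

Q* ≈ 187 boards

Holding cost per unit per year at price C is H = 0.34·C.
For each price level, check whether its EOQ is feasible; otherwise the best quantity at that price is the breakpoint.
EOQ at £77.30 = 186.6 (feasible in tier 1): TC = 2,370×£77.30 + (2,370/186.6)×193 + (186.6/2)×0.34×£77.30 = £188,104.40.
EOQ at £76.80 = 187.2 < 1800, so use break Q=1800: TC = 2,370×£76.80 + (2,370/1800.0)×193 + (1800.0/2)×0.34×£76.80 = £205,770.92.
EOQ at £75.96 = 188.2 < 1900, so use break Q=1900: TC = 2,370×£75.96 + (2,370/1900.0)×193 + (1900.0/2)×0.34×£75.96 = £204,801.02.
Lowest total cost is £188,104.40 at Q = 186.6.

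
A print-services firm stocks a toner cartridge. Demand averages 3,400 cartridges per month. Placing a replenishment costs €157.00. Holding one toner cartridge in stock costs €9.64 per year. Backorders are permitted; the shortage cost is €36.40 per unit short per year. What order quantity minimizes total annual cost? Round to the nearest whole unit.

Q* ≈ 1,297 cartridges

Annual demand D = 3,400 × 12 = 40,800.
With planned backorders, Q* = √(2DS/H) · √((H+B)/B).
√(2DS/H) = √(2 × 40,800 × 157 / 9.64) = 1152.806.
√((H+B)/B) = √((9.64+36.4)/36.4) = 1.1246.
Q* ≈ 1296.502.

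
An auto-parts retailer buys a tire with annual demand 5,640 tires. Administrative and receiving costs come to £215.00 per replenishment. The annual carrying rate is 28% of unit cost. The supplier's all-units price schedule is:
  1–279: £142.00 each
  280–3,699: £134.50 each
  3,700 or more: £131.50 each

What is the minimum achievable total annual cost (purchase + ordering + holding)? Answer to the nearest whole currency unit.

TC* ≈ £768,183

Holding cost per unit per year at price C is H = 0.28·C.
For each price level, check whether its EOQ is feasible; otherwise the best quantity at that price is the breakpoint.
EOQ at £142.00 = 247.0 (feasible in tier 1): TC = 5,640×£142.00 + (5,640/247.0)×215 + (247.0/2)×0.28×£142.00 = £810,699.67.
EOQ at £134.50 = 253.8 < 280, so use break Q=280: TC = 5,640×£134.50 + (5,640/280.0)×215 + (280.0/2)×0.28×£134.50 = £768,183.11.
EOQ at £131.50 = 256.6 < 3700, so use break Q=3700: TC = 5,640×£131.50 + (5,640/3700.0)×215 + (3700.0/2)×0.28×£131.50 = £810,104.73.
Lowest total cost among the candidates is at Q = 280.0.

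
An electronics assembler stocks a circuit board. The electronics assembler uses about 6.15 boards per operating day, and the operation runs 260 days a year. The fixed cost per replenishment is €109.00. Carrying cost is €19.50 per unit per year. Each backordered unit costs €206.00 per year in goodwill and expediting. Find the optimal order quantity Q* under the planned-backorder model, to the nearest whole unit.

Annual demand D = 6.15 × 260 = 1,599.
With planned backorders, Q* = √(2DS/H) · √((H+B)/B).
√(2DS/H) = √(2 × 1,599 × 109 / 19.5) = 133.701.
√((H+B)/B) = √((19.5+206)/206) = 1.0463.
Q* ≈ 139.886.

Q* ≈ 140 boards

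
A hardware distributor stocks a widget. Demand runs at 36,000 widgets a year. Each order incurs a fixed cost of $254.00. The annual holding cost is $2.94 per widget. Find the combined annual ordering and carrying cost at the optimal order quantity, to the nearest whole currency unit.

TC* ≈ $7,333

The optimal lot size = √(2DS/H) = √(2 × 36,000 × 254 / 2.94) ≈ 2494.07.
At Q*, ordering cost (D/Q*)S equals holding cost (Q*/2)H, each = √(DSH/2).
Minimum total = √(2DSH) = √(2 × 36,000 × 254 × 2.94) ≈ 7332.579.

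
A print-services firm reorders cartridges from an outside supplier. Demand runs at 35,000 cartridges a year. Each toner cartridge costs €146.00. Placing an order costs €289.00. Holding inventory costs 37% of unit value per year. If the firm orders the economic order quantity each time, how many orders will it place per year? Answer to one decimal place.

Holding cost H = 0.37 × €146.00 = €54.0200 per unit per year.
EOQ = √(2DS/H) = √(2 × 35,000 × 289 / 54.02) ≈ 611.96.
Orders per year = D / Q* = 35,000 / 611.96 ≈ 57.194.

N ≈ 57.2 orders per year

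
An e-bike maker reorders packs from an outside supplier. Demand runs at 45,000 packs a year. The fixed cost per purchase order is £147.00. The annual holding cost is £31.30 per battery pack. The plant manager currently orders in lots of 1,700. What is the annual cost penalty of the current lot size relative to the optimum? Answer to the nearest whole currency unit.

Extra cost ≈ £10,147 per year

EOQ = √(2DS/H) = √(2 × 45,000 × 147 / 31.3) ≈ 650.14.
Cost at Q* = (D/Q*)S + (Q*/2)H = √(2DSH) ≈ £20,349.42.
Cost at Q = 1,700: (45,000/1,700)×147 + (1,700/2)×31.3 = £3,891.18 + £26,605.00 = £30,496.18.
Excess = £30,496.18 − £20,349.42 = £10,146.75.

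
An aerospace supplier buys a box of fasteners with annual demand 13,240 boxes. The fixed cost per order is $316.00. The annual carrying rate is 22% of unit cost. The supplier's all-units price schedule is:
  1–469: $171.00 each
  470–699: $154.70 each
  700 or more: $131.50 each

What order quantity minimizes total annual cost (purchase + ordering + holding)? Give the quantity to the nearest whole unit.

Holding cost per unit per year at price C is H = 0.22·C.
Evaluate total cost at each tier's feasible EOQ or, if the EOQ is below the tier, at the tier's minimum quantity.
Tier 1 ($171.00): EOQ = 471.6 exceeds tier's upper bound 469, so this tier is dominated.
EOQ at $154.70 = 495.8 (feasible in tier 2): TC = 13,240×$154.70 + (13,240/495.8)×316 + (495.8/2)×0.22×$154.70 = $2,065,103.59.
EOQ at $131.50 = 537.8 < 700, so use break Q=700: TC = 13,240×$131.50 + (13,240/700.0)×316 + (700.0/2)×0.22×$131.50 = $1,757,162.41.
Lowest total cost is $1,757,162.41 at Q = 700.0.

Q* ≈ 700 boxes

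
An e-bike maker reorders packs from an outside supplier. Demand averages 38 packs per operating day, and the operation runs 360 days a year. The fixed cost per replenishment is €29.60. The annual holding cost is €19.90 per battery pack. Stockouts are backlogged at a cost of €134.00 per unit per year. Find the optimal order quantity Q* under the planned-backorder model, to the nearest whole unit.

Q* ≈ 216 packs

Annual demand D = 38 × 360 = 13,680.
With planned backorders, Q* = √(2DS/H) · √((H+B)/B).
√(2DS/H) = √(2 × 13,680 × 29.6 / 19.9) = 201.733.
√((H+B)/B) = √((19.9+134)/134) = 1.0717.
Q* ≈ 216.194.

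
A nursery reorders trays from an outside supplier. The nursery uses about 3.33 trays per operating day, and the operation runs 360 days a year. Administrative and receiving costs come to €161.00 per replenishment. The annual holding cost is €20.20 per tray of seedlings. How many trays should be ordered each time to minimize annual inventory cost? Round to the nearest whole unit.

Annual demand D = 3.33 × 360 = 1,198.8.
EOQ = √(2DS / H) = √(2 × 1,198.8 × 161 / 20.2).
= √(386,013.6 / 20.2) = √19,109.5842 ≈ 138.237.

Q* ≈ 138 trays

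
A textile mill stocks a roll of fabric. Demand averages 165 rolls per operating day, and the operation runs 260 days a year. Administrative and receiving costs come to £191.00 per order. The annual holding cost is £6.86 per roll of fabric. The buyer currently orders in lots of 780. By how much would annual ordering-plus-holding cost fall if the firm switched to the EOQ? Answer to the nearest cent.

Annual demand D = 165 × 260 = 42,900.
EOQ = √(2DS/H) = √(2 × 42,900 × 191 / 6.86) ≈ 1545.60.
Cost at Q* = (D/Q*)S + (Q*/2)H = √(2DSH) ≈ £10,602.84.
Cost at Q = 780: (42,900/780)×191 + (780/2)×6.86 = £10,505.00 + £2,675.40 = £13,180.40.
Excess = £13,180.40 − £10,602.84 = £2,577.56.

Extra cost ≈ £2,577.56 per year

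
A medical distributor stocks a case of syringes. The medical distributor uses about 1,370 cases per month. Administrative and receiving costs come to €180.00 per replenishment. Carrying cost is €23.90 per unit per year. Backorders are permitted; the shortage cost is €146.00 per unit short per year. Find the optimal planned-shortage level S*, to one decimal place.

Annual demand D = 1,370 × 12 = 16,440.
With planned backorders, Q* = √(2DS/H) · √((H+B)/B).
√(2DS/H) = √(2 × 16,440 × 180 / 23.9) = 497.626.
√((H+B)/B) = √((23.9+146)/146) = 1.0787.
Q* ≈ 536.814.
S* = Q* · H/(H+B) = 536.814 × 23.9/169.9 ≈ 75.514.

S* ≈ 75.5 cases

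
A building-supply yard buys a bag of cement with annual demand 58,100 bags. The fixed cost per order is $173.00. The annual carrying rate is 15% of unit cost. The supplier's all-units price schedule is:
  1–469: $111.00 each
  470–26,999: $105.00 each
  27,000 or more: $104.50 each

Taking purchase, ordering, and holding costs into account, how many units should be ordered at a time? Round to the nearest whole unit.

Holding cost per unit per year at price C is H = 0.15·C.
Candidates are each tier's EOQ (if it falls in that tier) and each price-break quantity.
Tier 1 ($111.00): EOQ = 1098.8 exceeds tier's upper bound 469, so this tier is dominated.
EOQ at $105.00 = 1129.8 (feasible in tier 2): TC = 58,100×$105.00 + (58,100/1129.8)×173 + (1129.8/2)×0.15×$105.00 = $6,118,293.71.
EOQ at $104.50 = 1132.5 < 27000, so use break Q=27000: TC = 58,100×$104.50 + (58,100/27000.0)×173 + (27000.0/2)×0.15×$104.50 = $6,283,434.77.
Lowest total cost is $6,118,293.71 at Q = 1129.8.

Q* ≈ 1,130 bags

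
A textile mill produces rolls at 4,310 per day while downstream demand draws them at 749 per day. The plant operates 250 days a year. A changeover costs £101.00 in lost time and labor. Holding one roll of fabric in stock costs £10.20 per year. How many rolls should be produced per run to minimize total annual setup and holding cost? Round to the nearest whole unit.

Annual demand D = 749 × 250 = 187,250.
Production build-up factor (1 − d/p) = 1 − 749/4,310 = 0.8262.
Q* = √(2DS / (H(1 − d/p))) = √(2 × 187,250 × 101 / (10.2 × 0.8262)).
= √(37,824,500 / 8.4274) ≈ 2118.552.

Q* ≈ 2,119 rolls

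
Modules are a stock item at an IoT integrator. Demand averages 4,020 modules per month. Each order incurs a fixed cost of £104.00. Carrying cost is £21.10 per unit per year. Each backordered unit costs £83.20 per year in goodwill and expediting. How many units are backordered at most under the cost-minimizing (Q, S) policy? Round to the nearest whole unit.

Annual demand D = 4,020 × 12 = 48,240.
With planned backorders, Q* = √(2DS/H) · √((H+B)/B).
√(2DS/H) = √(2 × 48,240 × 104 / 21.1) = 689.595.
√((H+B)/B) = √((21.1+83.2)/83.2) = 1.1196.
Q* ≈ 772.102.
S* = Q* · H/(H+B) = 772.102 × 21.1/104.3 ≈ 156.197.

S* ≈ 156 modules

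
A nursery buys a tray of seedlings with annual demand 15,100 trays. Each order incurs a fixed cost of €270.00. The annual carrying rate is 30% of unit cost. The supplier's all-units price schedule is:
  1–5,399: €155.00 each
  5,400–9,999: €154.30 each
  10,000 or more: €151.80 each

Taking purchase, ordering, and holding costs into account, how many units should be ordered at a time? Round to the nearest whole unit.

Holding cost per unit per year at price C is H = 0.30·C.
Evaluate total cost at each tier's feasible EOQ or, if the EOQ is below the tier, at the tier's minimum quantity.
EOQ at €155.00 = 418.8 (feasible in tier 1): TC = 15,100×€155.00 + (15,100/418.8)×270 + (418.8/2)×0.30×€155.00 = €2,359,972.06.
EOQ at €154.30 = 419.7 < 5400, so use break Q=5400: TC = 15,100×€154.30 + (15,100/5400.0)×270 + (5400.0/2)×0.30×€154.30 = €2,455,668.00.
EOQ at €151.80 = 423.1 < 10000, so use break Q=10000: TC = 15,100×€151.80 + (15,100/10000.0)×270 + (10000.0/2)×0.30×€151.80 = €2,520,287.70.
Lowest total cost is €2,359,972.06 at Q = 418.8.

Q* ≈ 419 trays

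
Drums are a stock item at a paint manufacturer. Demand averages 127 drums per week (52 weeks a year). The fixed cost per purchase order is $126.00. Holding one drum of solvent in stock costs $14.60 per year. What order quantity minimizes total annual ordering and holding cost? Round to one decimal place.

Q* ≈ 337.6 drums

Annual demand D = 127 × 52 = 6,604.
EOQ = √(2DS / H) = √(2 × 6,604 × 126 / 14.6).
= √(1,664,208 / 14.6) = √113,986.8493 ≈ 337.619.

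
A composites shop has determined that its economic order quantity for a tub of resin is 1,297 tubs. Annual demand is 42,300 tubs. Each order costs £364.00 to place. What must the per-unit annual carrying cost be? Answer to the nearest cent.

The basic EOQ model gives Q* = √(2DS/H); rearrange for the unknown.
From Q* = √(2DS/H): H = 2DS / Q*² = 2 × 42,300 × 364 / 1,297² = 18.3059.

H ≈ £18.31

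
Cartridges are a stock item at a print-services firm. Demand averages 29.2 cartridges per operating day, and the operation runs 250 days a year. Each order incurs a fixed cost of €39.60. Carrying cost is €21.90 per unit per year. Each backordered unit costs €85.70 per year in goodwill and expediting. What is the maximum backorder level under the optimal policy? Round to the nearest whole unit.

Annual demand D = 29.2 × 250 = 7,300.
With planned backorders, Q* = √(2DS/H) · √((H+B)/B).
√(2DS/H) = √(2 × 7,300 × 39.6 / 21.9) = 162.481.
√((H+B)/B) = √((21.9+85.7)/85.7) = 1.1205.
Q* ≈ 182.061.
S* = Q* · H/(H+B) = 182.061 × 21.9/107.6 ≈ 37.055.

S* ≈ 37 cartridges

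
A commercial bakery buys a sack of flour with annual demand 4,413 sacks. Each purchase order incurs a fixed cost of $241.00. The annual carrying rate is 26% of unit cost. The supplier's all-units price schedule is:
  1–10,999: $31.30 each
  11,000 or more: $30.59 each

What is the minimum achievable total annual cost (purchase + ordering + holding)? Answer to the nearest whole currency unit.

TC* ≈ $142,287

Holding cost per unit per year at price C is H = 0.26·C.
For each price level, check whether its EOQ is feasible; otherwise the best quantity at that price is the breakpoint.
EOQ at $31.30 = 511.2 (feasible in tier 1): TC = 4,413×$31.30 + (4,413/511.2)×241 + (511.2/2)×0.26×$31.30 = $142,287.44.
EOQ at $30.59 = 517.1 < 11000, so use break Q=11000: TC = 4,413×$30.59 + (4,413/11000.0)×241 + (11000.0/2)×0.26×$30.59 = $178,834.05.
Lowest total cost among the candidates is at Q = 511.2.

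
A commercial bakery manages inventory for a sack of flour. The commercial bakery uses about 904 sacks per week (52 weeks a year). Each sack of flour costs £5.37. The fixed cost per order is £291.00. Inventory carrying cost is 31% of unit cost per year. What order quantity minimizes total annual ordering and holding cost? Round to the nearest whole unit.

Q* ≈ 4,054 sacks

Annual demand D = 904 × 52 = 47,008.
Holding cost H = 0.31 × £5.37 = £1.6647 per unit per year.
EOQ = √(2DS / H) = √(2 × 47,008 × 291 / 1.6647).
= √(27,358,656 / 1.6647) = √16,434,586.412 ≈ 4053.959.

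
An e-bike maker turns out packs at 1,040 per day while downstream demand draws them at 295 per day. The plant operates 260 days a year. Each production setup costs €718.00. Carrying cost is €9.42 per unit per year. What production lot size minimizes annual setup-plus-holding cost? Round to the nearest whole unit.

Q* ≈ 4,040 packs

Annual demand D = 295 × 260 = 76,700.
Production build-up factor (1 − d/p) = 1 − 295/1,040 = 0.7163.
Q* = √(2DS / (H(1 − d/p))) = √(2 × 76,700 × 718 / (9.42 × 0.7163)).
= √(110,141,200 / 6.748) ≈ 4040.062.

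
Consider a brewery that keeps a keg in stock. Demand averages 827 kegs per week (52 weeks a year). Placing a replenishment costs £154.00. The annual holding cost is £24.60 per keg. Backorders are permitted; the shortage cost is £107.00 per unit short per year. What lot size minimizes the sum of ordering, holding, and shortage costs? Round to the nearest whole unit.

Q* ≈ 814 kegs

Annual demand D = 827 × 52 = 43,004.
With planned backorders, Q* = √(2DS/H) · √((H+B)/B).
√(2DS/H) = √(2 × 43,004 × 154 / 24.6) = 733.774.
√((H+B)/B) = √((24.6+107)/107) = 1.1090.
Q* ≈ 813.764.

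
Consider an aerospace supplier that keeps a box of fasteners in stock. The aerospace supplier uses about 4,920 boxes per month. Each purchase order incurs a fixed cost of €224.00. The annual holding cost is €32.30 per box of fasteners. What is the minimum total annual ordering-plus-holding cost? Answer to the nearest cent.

TC* ≈ €29,228.97

Annual demand D = 4,920 × 12 = 59,040.
Q* = √(2DS/H) = √(2 × 59,040 × 224 / 32.3) ≈ 904.92.
At the optimum the two cost components are equal, so total cost = 2·(Q*/2)H = Q*·H.
Minimum total = √(2DSH) = √(2 × 59,040 × 224 × 32.3) ≈ 29228.965.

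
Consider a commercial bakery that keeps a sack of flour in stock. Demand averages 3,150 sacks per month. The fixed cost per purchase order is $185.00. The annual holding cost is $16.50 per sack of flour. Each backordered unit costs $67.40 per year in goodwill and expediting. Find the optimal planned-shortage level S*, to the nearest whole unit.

S* ≈ 202 sacks

Annual demand D = 3,150 × 12 = 37,800.
With planned backorders, Q* = √(2DS/H) · √((H+B)/B).
√(2DS/H) = √(2 × 37,800 × 185 / 16.5) = 920.672.
√((H+B)/B) = √((16.5+67.4)/67.4) = 1.1157.
Q* ≈ 1027.202.
S* = Q* · H/(H+B) = 1027.202 × 16.5/83.9 ≈ 202.012.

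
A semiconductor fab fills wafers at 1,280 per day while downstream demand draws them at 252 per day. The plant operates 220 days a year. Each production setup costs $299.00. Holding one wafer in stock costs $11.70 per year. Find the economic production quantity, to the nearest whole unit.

Q* ≈ 1,878 wafers

Annual demand D = 252 × 220 = 55,440.
Production build-up factor (1 − d/p) = 1 − 252/1,280 = 0.8031.
Q* = √(2DS / (H(1 − d/p))) = √(2 × 55,440 × 299 / (11.7 × 0.8031)).
= √(33,153,120 / 9.3966) ≈ 1878.355.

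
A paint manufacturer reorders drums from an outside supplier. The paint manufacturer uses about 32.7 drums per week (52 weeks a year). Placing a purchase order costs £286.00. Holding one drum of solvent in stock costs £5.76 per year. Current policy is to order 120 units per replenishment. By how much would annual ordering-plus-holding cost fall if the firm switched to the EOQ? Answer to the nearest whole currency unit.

Annual demand D = 32.7 × 52 = 1,700.4.
EOQ = √(2DS/H) = √(2 × 1,700.4 × 286 / 5.76) ≈ 410.92.
Cost at Q* = (D/Q*)S + (Q*/2)H = √(2DSH) ≈ £2,366.93.
Cost at Q = 120: (1,700.4/120)×286 + (120/2)×5.76 = £4,052.62 + £345.60 = £4,398.22.
Excess = £4,398.22 − £2,366.93 = £2,031.29.

Extra cost ≈ £2,031 per year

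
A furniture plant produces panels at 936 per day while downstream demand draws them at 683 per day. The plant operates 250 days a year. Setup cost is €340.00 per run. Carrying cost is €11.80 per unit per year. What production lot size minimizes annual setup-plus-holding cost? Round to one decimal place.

Annual demand D = 683 × 250 = 170,750.
Production build-up factor (1 − d/p) = 1 − 683/936 = 0.2703.
Q* = √(2DS / (H(1 − d/p))) = √(2 × 170,750 × 340 / (11.8 × 0.2703)).
= √(116,110,000 / 3.1895) ≈ 6033.530.

Q* ≈ 6,033.5 panels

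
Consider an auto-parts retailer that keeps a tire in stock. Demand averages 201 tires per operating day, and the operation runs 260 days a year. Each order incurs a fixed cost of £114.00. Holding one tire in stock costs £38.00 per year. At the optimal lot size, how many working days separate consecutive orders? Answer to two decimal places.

T ≈ 2.79 days

Annual demand D = 201 × 260 = 52,260.
Q* = √(2DS/H) = √(2 × 52,260 × 114 / 38) ≈ 559.96.
Cycle time = Q*/D × 260 = 559.96 / 52,260 × 260 ≈ 2.786 days.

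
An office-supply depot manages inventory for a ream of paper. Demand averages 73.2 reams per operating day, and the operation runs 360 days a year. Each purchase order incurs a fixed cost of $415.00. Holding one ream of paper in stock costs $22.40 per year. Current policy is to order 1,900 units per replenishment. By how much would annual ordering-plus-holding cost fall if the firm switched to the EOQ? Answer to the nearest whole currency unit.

Annual demand D = 73.2 × 360 = 26,352.
EOQ = √(2DS/H) = √(2 × 26,352 × 415 / 22.4) ≈ 988.15.
Cost at Q* = (D/Q*)S + (Q*/2)H = √(2DSH) ≈ $22,134.51.
Cost at Q = 1,900: (26,352/1,900)×415 + (1,900/2)×22.4 = $5,755.83 + $21,280.00 = $27,035.83.
Excess = $27,035.83 − $22,134.51 = $4,901.32.

Extra cost ≈ $4,901 per year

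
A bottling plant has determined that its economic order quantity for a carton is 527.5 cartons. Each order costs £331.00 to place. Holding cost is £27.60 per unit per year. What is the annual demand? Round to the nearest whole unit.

D ≈ 11,601 cartons per year

The basic EOQ model gives Q* = √(2DS/H); rearrange for the unknown.
From Q* = √(2DS/H): D = Q*²H / (2S) = 527.5² × 27.6 / (2 × 331) = 11601.016.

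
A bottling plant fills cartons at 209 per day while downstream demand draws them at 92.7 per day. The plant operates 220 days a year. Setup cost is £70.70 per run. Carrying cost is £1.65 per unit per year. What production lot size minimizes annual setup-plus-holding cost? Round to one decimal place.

Annual demand D = 92.7 × 220 = 20,394.
Production build-up factor (1 − d/p) = 1 − 92.7/209 = 0.5565.
Q* = √(2DS / (H(1 − d/p))) = √(2 × 20,394 × 70.7 / (1.65 × 0.5565)).
= √(2,883,711.6 / 0.9182) ≈ 1772.218.

Q* ≈ 1,772.2 cartons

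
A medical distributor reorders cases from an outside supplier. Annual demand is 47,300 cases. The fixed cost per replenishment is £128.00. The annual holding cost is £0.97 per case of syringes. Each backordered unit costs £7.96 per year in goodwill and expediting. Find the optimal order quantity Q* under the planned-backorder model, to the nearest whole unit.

Q* ≈ 3,742 cases

With planned backorders, Q* = √(2DS/H) · √((H+B)/B).
√(2DS/H) = √(2 × 47,300 × 128 / 0.97) = 3533.171.
√((H+B)/B) = √((0.97+7.96)/7.96) = 1.0592.
Q* ≈ 3742.259.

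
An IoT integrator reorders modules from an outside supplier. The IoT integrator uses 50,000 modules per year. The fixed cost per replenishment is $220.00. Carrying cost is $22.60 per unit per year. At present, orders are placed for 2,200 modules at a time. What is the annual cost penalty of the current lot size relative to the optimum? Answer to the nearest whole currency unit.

Extra cost ≈ $7,562 per year

EOQ = √(2DS/H) = √(2 × 50,000 × 220 / 22.6) ≈ 986.64.
Cost at Q* = (D/Q*)S + (Q*/2)H = √(2DSH) ≈ $22,297.98.
Cost at Q = 2,200: (50,000/2,200)×220 + (2,200/2)×22.6 = $5,000.00 + $24,860.00 = $29,860.00.
Excess = $29,860.00 − $22,297.98 = $7,562.02.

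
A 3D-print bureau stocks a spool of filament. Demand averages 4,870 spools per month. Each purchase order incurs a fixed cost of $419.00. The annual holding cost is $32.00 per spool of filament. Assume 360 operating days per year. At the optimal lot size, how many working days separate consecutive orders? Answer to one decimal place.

Annual demand D = 4,870 × 12 = 58,440.
Q* = √(2DS/H) = √(2 × 58,440 × 419 / 32) ≈ 1237.09.
Cycle time = Q*/D × 360 = 1237.09 / 58,440 × 360 ≈ 7.621 days.

T ≈ 7.6 days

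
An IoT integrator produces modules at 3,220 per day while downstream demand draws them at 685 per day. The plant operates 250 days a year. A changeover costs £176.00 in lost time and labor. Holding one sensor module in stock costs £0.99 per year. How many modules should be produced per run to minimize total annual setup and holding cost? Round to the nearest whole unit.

Q* ≈ 8,794 modules

Annual demand D = 685 × 250 = 171,250.
Production build-up factor (1 − d/p) = 1 − 685/3,220 = 0.7873.
Q* = √(2DS / (H(1 − d/p))) = √(2 × 171,250 × 176 / (0.99 × 0.7873)).
= √(60,280,000 / 0.7794) ≈ 8794.436.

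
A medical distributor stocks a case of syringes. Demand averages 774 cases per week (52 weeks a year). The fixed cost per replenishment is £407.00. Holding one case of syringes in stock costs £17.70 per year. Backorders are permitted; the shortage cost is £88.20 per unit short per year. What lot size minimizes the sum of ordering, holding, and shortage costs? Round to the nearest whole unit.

Q* ≈ 1,491 cases

Annual demand D = 774 × 52 = 40,248.
With planned backorders, Q* = √(2DS/H) · √((H+B)/B).
√(2DS/H) = √(2 × 40,248 × 407 / 17.7) = 1360.497.
√((H+B)/B) = √((17.7+88.2)/88.2) = 1.0958.
Q* ≈ 1490.773.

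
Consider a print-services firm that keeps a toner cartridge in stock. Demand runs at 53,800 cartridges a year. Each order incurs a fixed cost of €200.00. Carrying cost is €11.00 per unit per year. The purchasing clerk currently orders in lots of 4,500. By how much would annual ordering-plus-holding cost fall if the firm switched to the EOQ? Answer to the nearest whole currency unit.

Extra cost ≈ €11,755 per year

EOQ = √(2DS/H) = √(2 × 53,800 × 200 / 11) ≈ 1398.70.
Cost at Q* = (D/Q*)S + (Q*/2)H = √(2DSH) ≈ €15,385.71.
Cost at Q = 4,500: (53,800/4,500)×200 + (4,500/2)×11 = €2,391.11 + €24,750.00 = €27,141.11.
Excess = €27,141.11 − €15,385.71 = €11,755.40.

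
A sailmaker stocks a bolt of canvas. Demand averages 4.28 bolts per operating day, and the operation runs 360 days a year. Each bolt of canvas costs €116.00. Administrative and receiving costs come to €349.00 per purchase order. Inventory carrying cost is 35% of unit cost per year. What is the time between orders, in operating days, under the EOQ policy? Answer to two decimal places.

T ≈ 38.03 days

Annual demand D = 4.28 × 360 = 1,540.8.
Holding cost H = 0.35 × €116.00 = €40.6000 per unit per year.
Q* = √(2DS/H) = √(2 × 1,540.8 × 349 / 40.6) ≈ 162.76.
Cycle time = Q*/D × 360 = 162.76 / 1,540.8 × 360 ≈ 38.027 days.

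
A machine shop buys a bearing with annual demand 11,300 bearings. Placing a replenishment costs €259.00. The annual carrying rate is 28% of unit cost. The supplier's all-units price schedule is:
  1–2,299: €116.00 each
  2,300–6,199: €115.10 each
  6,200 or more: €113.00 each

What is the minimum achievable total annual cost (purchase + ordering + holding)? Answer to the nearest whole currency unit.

Holding cost per unit per year at price C is H = 0.28·C.
Evaluate total cost at each tier's feasible EOQ or, if the EOQ is below the tier, at the tier's minimum quantity.
EOQ at €116.00 = 424.5 (feasible in tier 1): TC = 11,300×€116.00 + (11,300/424.5)×259 + (424.5/2)×0.28×€116.00 = €1,324,588.34.
EOQ at €115.10 = 426.2 < 2300, so use break Q=2300: TC = 11,300×€115.10 + (11,300/2300.0)×259 + (2300.0/2)×0.28×€115.10 = €1,338,964.68.
EOQ at €113.00 = 430.1 < 6200, so use break Q=6200: TC = 11,300×€113.00 + (11,300/6200.0)×259 + (6200.0/2)×0.28×€113.00 = €1,375,456.05.
Lowest total cost among the candidates is at Q = 424.5.

TC* ≈ €1,324,588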